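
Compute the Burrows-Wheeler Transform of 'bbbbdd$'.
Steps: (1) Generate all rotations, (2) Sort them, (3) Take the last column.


Rotations (sorted):
  0: $bbbbdd -> last char: d
  1: bbbbdd$ -> last char: $
  2: bbbdd$b -> last char: b
  3: bbdd$bb -> last char: b
  4: bdd$bbb -> last char: b
  5: d$bbbbd -> last char: d
  6: dd$bbbb -> last char: b


BWT = d$bbbdb


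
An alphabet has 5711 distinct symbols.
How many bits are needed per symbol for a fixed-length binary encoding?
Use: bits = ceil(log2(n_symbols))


log2(5711) = 12.4795
Bracket: 2^12 = 4096 < 5711 <= 2^13 = 8192
So ceil(log2(5711)) = 13

bits = ceil(log2(5711)) = ceil(12.4795) = 13 bits


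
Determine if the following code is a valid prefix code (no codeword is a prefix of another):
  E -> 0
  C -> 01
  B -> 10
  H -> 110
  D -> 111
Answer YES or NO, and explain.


Checking each pair (does one codeword prefix another?):
  E='0' vs C='01': prefix -- VIOLATION

NO -- this is NOT a valid prefix code. E (0) is a prefix of C (01).


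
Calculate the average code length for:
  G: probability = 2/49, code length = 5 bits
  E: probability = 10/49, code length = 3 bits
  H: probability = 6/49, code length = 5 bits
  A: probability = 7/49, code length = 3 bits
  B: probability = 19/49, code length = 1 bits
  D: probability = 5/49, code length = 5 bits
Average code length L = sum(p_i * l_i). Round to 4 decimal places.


Weighted contributions p_i * l_i:
  G: (2/49) * 5 = 10/49
  E: (10/49) * 3 = 30/49
  H: (6/49) * 5 = 30/49
  A: (7/49) * 3 = 21/49
  B: (19/49) * 1 = 19/49
  D: (5/49) * 5 = 25/49
Sum = (10 + 30 + 30 + 21 + 19 + 25)/49 = 135/49

L = 135/49 = 2.7551 bits/symbol


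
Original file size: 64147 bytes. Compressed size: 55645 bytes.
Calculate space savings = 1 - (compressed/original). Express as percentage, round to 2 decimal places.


ratio = compressed/original = 55645/64147 = 0.867461
savings = 1 - ratio = 1 - 0.867461 = 0.132539
as a percentage: 0.132539 * 100 = 13.25%

Space savings = 1 - 55645/64147 = 13.25%


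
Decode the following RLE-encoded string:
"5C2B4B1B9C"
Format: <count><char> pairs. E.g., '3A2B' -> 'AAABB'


Expanding each <count><char> pair:
  5C -> 'CCCCC'
  2B -> 'BB'
  4B -> 'BBBB'
  1B -> 'B'
  9C -> 'CCCCCCCCC'

Decoded = CCCCCBBBBBBBCCCCCCCCC


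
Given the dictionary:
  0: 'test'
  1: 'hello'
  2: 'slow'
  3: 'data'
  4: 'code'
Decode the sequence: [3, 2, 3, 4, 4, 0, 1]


Look up each index in the dictionary:
  3 -> 'data'
  2 -> 'slow'
  3 -> 'data'
  4 -> 'code'
  4 -> 'code'
  0 -> 'test'
  1 -> 'hello'

Decoded: "data slow data code code test hello"


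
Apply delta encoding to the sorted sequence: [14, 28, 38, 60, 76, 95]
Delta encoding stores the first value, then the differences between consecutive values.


First value: 14
Deltas:
  28 - 14 = 14
  38 - 28 = 10
  60 - 38 = 22
  76 - 60 = 16
  95 - 76 = 19


Delta encoded: [14, 14, 10, 22, 16, 19]


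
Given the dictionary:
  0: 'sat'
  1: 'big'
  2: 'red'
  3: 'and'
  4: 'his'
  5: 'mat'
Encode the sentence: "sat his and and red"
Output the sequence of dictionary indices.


Look up each word in the dictionary:
  'sat' -> 0
  'his' -> 4
  'and' -> 3
  'and' -> 3
  'red' -> 2

Encoded: [0, 4, 3, 3, 2]


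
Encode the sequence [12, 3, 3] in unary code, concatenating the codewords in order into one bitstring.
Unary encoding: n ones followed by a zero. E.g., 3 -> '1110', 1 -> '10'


Encode each number as n ones followed by a terminating 0:
  12 -> 1111111111110 (13 bits)
  3 -> 1110 (4 bits)
  3 -> 1110 (4 bits)
Total length = 13 + 4 + 4 = 21 bits.

Unary([12, 3, 3]) = 111111111111011101110 (21 bits)


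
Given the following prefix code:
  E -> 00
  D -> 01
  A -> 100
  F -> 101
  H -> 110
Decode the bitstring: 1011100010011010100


Decoding step by step:
Bits 101 -> F
Bits 110 -> H
Bits 00 -> E
Bits 100 -> A
Bits 110 -> H
Bits 101 -> F
Bits 00 -> E


Decoded message: FHEAHFE


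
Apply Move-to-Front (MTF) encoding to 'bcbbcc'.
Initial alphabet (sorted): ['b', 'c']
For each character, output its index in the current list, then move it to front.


MTF encoding:
'b': index 0 in ['b', 'c'] -> ['b', 'c']
'c': index 1 in ['b', 'c'] -> ['c', 'b']
'b': index 1 in ['c', 'b'] -> ['b', 'c']
'b': index 0 in ['b', 'c'] -> ['b', 'c']
'c': index 1 in ['b', 'c'] -> ['c', 'b']
'c': index 0 in ['c', 'b'] -> ['c', 'b']


Output: [0, 1, 1, 0, 1, 0]


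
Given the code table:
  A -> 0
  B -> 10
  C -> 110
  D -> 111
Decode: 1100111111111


Decoding:
110 -> C
0 -> A
111 -> D
111 -> D
111 -> D


Result: CADDD


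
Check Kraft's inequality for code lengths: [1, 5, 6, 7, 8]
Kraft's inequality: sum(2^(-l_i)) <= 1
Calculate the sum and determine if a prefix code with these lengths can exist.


Sum = 2^(-1) + 2^(-5) + 2^(-6) + 2^(-7) + 2^(-8)
    = 0.5 + 0.03125 + 0.015625 + 0.0078125 + 0.00390625
    = 143/256 = 0.55859375
Since 0.55859375 <= 1, Kraft's inequality IS satisfied.
A prefix code with these lengths CAN exist.

Kraft sum = 0.55859375. Satisfied.


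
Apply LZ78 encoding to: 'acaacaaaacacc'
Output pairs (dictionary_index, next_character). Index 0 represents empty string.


LZ78 encoding steps:
Dictionary: {0: ''}
Step 1: w='' (idx 0), next='a' -> output (0, 'a'), add 'a' as idx 1
Step 2: w='' (idx 0), next='c' -> output (0, 'c'), add 'c' as idx 2
Step 3: w='a' (idx 1), next='a' -> output (1, 'a'), add 'aa' as idx 3
Step 4: w='c' (idx 2), next='a' -> output (2, 'a'), add 'ca' as idx 4
Step 5: w='aa' (idx 3), next='a' -> output (3, 'a'), add 'aaa' as idx 5
Step 6: w='ca' (idx 4), next='c' -> output (4, 'c'), add 'cac' as idx 6
Step 7: w='c' (idx 2), end of input -> output (2, '')


Encoded: [(0, 'a'), (0, 'c'), (1, 'a'), (2, 'a'), (3, 'a'), (4, 'c'), (2, '')]


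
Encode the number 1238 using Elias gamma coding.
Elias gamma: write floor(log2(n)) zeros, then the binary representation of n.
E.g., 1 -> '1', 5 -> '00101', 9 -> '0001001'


num_bits = floor(log2(1238)) + 1 = 11
leading_zeros = num_bits - 1 = 10
binary(1238) = 10011010110

Elias gamma(1238) = '0000000000' + '10011010110' = 000000000010011010110 (21 bits)


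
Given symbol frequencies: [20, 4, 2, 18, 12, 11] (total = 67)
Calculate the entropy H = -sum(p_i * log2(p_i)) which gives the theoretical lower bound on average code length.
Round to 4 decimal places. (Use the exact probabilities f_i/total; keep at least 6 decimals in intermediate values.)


Per-symbol terms -p_i * log2(p_i) with p_i = f_i/67:
  p = 20/67 = 0.298507: log2(p) = -1.744161, -p*log2(p) = 0.520645
  p = 4/67 = 0.059701: log2(p) = -4.066089, -p*log2(p) = 0.242752
  p = 2/67 = 0.029851: log2(p) = -5.066089, -p*log2(p) = 0.151227
  p = 18/67 = 0.268657: log2(p) = -1.896164, -p*log2(p) = 0.509417
  p = 12/67 = 0.179104: log2(p) = -2.481127, -p*log2(p) = 0.444381
  p = 11/67 = 0.164179: log2(p) = -2.606658, -p*log2(p) = 0.427959
H = 0.520645 + 0.242752 + 0.151227 + 0.509417 + 0.444381 + 0.427959 = 2.296381

H = 2.2964 bits/symbol


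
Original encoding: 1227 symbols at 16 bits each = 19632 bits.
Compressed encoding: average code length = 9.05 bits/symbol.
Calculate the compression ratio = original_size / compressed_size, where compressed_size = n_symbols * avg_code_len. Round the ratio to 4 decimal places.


original_size = n_symbols * orig_bits = 1227 * 16 = 19632 bits
compressed_size = n_symbols * avg_code_len = 1227 * 9.05 = 11104.35 bits
ratio = original_size / compressed_size = 19632 / 11104.35 = 1.768

Compression ratio = 1.768


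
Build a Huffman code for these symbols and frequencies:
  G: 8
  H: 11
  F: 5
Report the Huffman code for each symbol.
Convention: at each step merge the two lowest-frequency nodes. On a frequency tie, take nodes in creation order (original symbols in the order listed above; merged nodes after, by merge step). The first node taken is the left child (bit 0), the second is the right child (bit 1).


Huffman tree construction:
Step 1: Merge F(5) + G(8) = 13
Step 2: Merge H(11) + (F+G)(13) = 24
Read each symbol's code off the tree from the root (left child = 0, right child = 1).

Codes:
  G: 11 (length 2)
  H: 0 (length 1)
  F: 10 (length 2)
Average code length: 37/24 = 1.5417 bits/symbol


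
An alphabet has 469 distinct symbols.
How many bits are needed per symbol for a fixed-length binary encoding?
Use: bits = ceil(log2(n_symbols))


log2(469) = 8.8734
Bracket: 2^8 = 256 < 469 <= 2^9 = 512
So ceil(log2(469)) = 9

bits = ceil(log2(469)) = ceil(8.8734) = 9 bits


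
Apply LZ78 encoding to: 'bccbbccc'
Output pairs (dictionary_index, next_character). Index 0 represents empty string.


LZ78 encoding steps:
Dictionary: {0: ''}
Step 1: w='' (idx 0), next='b' -> output (0, 'b'), add 'b' as idx 1
Step 2: w='' (idx 0), next='c' -> output (0, 'c'), add 'c' as idx 2
Step 3: w='c' (idx 2), next='b' -> output (2, 'b'), add 'cb' as idx 3
Step 4: w='b' (idx 1), next='c' -> output (1, 'c'), add 'bc' as idx 4
Step 5: w='c' (idx 2), next='c' -> output (2, 'c'), add 'cc' as idx 5


Encoded: [(0, 'b'), (0, 'c'), (2, 'b'), (1, 'c'), (2, 'c')]


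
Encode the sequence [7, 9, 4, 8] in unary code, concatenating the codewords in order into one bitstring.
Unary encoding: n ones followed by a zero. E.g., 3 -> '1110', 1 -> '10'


Encode each number as n ones followed by a terminating 0:
  7 -> 11111110 (8 bits)
  9 -> 1111111110 (10 bits)
  4 -> 11110 (5 bits)
  8 -> 111111110 (9 bits)
Total length = 8 + 10 + 5 + 9 = 32 bits.

Unary([7, 9, 4, 8]) = 11111110111111111011110111111110 (32 bits)


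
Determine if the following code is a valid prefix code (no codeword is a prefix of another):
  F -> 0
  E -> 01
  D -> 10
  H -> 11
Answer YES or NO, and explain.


Checking each pair (does one codeword prefix another?):
  F='0' vs E='01': prefix -- VIOLATION

NO -- this is NOT a valid prefix code. F (0) is a prefix of E (01).


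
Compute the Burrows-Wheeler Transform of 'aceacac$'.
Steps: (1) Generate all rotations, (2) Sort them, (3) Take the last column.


Rotations (sorted):
  0: $aceacac -> last char: c
  1: ac$aceac -> last char: c
  2: acac$ace -> last char: e
  3: aceacac$ -> last char: $
  4: c$aceaca -> last char: a
  5: cac$acea -> last char: a
  6: ceacac$a -> last char: a
  7: eacac$ac -> last char: c


BWT = cce$aaac


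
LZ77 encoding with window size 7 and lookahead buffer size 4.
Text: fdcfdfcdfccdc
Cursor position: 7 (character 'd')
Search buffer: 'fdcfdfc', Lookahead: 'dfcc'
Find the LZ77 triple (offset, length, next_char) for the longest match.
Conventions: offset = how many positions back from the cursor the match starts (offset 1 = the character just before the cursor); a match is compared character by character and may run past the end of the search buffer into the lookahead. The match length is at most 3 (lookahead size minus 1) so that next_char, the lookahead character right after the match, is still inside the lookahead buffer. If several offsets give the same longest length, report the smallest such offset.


Try each offset into the search buffer:
  offset=1 (pos 6, char 'c'): match length 0
  offset=2 (pos 5, char 'f'): match length 0
  offset=3 (pos 4, char 'd'): match length 3
  offset=4 (pos 3, char 'f'): match length 0
  offset=5 (pos 2, char 'c'): match length 0
  offset=6 (pos 1, char 'd'): match length 1
  offset=7 (pos 0, char 'f'): match length 0
Longest match has length 3 at offset 3.
next_char = character at position 7 + 3 = 10 -> 'c'

Best match: offset=3, length=3 (matching 'dfc' starting at position 4)
LZ77 triple: (3, 3, 'c')


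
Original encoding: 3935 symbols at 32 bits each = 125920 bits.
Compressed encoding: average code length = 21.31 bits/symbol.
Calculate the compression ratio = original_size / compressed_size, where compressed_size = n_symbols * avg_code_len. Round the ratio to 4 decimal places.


original_size = n_symbols * orig_bits = 3935 * 32 = 125920 bits
compressed_size = n_symbols * avg_code_len = 3935 * 21.31 = 83854.85 bits
ratio = original_size / compressed_size = 125920 / 83854.85 = 1.5016

Compression ratio = 1.5016


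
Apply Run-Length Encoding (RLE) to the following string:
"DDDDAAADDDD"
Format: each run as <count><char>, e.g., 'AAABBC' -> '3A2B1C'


Scanning runs left to right:
  i=0: run of 'D' x 4 -> '4D'
  i=4: run of 'A' x 3 -> '3A'
  i=7: run of 'D' x 4 -> '4D'

RLE = 4D3A4D


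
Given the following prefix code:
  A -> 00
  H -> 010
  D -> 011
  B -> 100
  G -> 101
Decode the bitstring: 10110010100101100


Decoding step by step:
Bits 101 -> G
Bits 100 -> B
Bits 101 -> G
Bits 00 -> A
Bits 101 -> G
Bits 100 -> B


Decoded message: GBGAGB


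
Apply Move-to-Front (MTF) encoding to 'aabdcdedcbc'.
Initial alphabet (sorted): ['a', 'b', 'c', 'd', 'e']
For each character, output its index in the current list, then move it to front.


MTF encoding:
'a': index 0 in ['a', 'b', 'c', 'd', 'e'] -> ['a', 'b', 'c', 'd', 'e']
'a': index 0 in ['a', 'b', 'c', 'd', 'e'] -> ['a', 'b', 'c', 'd', 'e']
'b': index 1 in ['a', 'b', 'c', 'd', 'e'] -> ['b', 'a', 'c', 'd', 'e']
'd': index 3 in ['b', 'a', 'c', 'd', 'e'] -> ['d', 'b', 'a', 'c', 'e']
'c': index 3 in ['d', 'b', 'a', 'c', 'e'] -> ['c', 'd', 'b', 'a', 'e']
'd': index 1 in ['c', 'd', 'b', 'a', 'e'] -> ['d', 'c', 'b', 'a', 'e']
'e': index 4 in ['d', 'c', 'b', 'a', 'e'] -> ['e', 'd', 'c', 'b', 'a']
'd': index 1 in ['e', 'd', 'c', 'b', 'a'] -> ['d', 'e', 'c', 'b', 'a']
'c': index 2 in ['d', 'e', 'c', 'b', 'a'] -> ['c', 'd', 'e', 'b', 'a']
'b': index 3 in ['c', 'd', 'e', 'b', 'a'] -> ['b', 'c', 'd', 'e', 'a']
'c': index 1 in ['b', 'c', 'd', 'e', 'a'] -> ['c', 'b', 'd', 'e', 'a']


Output: [0, 0, 1, 3, 3, 1, 4, 1, 2, 3, 1]


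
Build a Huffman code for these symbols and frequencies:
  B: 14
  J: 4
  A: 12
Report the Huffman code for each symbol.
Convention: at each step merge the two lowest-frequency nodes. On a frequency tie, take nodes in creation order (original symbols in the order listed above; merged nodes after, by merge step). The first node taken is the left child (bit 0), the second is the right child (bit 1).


Huffman tree construction:
Step 1: Merge J(4) + A(12) = 16
Step 2: Merge B(14) + (J+A)(16) = 30
Read each symbol's code off the tree from the root (left child = 0, right child = 1).

Codes:
  B: 0 (length 1)
  J: 10 (length 2)
  A: 11 (length 2)
Average code length: 46/30 = 1.5333 bits/symbol


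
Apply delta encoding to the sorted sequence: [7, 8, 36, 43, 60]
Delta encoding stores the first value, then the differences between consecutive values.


First value: 7
Deltas:
  8 - 7 = 1
  36 - 8 = 28
  43 - 36 = 7
  60 - 43 = 17


Delta encoded: [7, 1, 28, 7, 17]


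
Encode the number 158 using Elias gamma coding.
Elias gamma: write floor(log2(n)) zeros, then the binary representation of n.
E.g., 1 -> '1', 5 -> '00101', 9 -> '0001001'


num_bits = floor(log2(158)) + 1 = 8
leading_zeros = num_bits - 1 = 7
binary(158) = 10011110

Elias gamma(158) = '0000000' + '10011110' = 000000010011110 (15 bits)


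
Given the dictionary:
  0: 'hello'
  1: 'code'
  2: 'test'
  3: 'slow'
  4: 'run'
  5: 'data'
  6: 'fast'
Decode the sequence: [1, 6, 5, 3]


Look up each index in the dictionary:
  1 -> 'code'
  6 -> 'fast'
  5 -> 'data'
  3 -> 'slow'

Decoded: "code fast data slow"


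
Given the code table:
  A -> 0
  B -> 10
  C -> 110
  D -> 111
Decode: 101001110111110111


Decoding:
10 -> B
10 -> B
0 -> A
111 -> D
0 -> A
111 -> D
110 -> C
111 -> D


Result: BBADADCD


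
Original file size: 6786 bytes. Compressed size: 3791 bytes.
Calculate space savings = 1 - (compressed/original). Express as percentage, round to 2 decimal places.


ratio = compressed/original = 3791/6786 = 0.55865
savings = 1 - ratio = 1 - 0.55865 = 0.44135
as a percentage: 0.44135 * 100 = 44.13%

Space savings = 1 - 3791/6786 = 44.13%


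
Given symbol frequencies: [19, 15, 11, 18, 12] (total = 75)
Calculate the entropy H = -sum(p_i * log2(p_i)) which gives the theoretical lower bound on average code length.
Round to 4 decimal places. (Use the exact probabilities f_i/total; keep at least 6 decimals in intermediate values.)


Per-symbol terms -p_i * log2(p_i) with p_i = f_i/75:
  p = 19/75 = 0.253333: log2(p) = -1.980891, -p*log2(p) = 0.501826
  p = 15/75 = 0.200000: log2(p) = -2.321928, -p*log2(p) = 0.464386
  p = 11/75 = 0.146667: log2(p) = -2.769387, -p*log2(p) = 0.406177
  p = 18/75 = 0.240000: log2(p) = -2.058894, -p*log2(p) = 0.494134
  p = 12/75 = 0.160000: log2(p) = -2.643856, -p*log2(p) = 0.423017
H = 0.501826 + 0.464386 + 0.406177 + 0.494134 + 0.423017 = 2.289540

H = 2.2895 bits/symbol


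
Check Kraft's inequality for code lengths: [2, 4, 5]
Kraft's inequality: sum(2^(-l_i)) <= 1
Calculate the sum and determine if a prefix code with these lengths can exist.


Sum = 2^(-2) + 2^(-4) + 2^(-5)
    = 0.25 + 0.0625 + 0.03125
    = 11/32 = 0.34375
Since 0.34375 <= 1, Kraft's inequality IS satisfied.
A prefix code with these lengths CAN exist.

Kraft sum = 0.34375. Satisfied.


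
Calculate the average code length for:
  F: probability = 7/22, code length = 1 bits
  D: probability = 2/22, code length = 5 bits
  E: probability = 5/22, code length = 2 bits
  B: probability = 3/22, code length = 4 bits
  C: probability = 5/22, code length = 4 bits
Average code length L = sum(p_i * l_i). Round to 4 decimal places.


Weighted contributions p_i * l_i:
  F: (7/22) * 1 = 7/22
  D: (2/22) * 5 = 10/22
  E: (5/22) * 2 = 10/22
  B: (3/22) * 4 = 12/22
  C: (5/22) * 4 = 20/22
Sum = (7 + 10 + 10 + 12 + 20)/22 = 59/22

L = 59/22 = 2.6818 bits/symbol


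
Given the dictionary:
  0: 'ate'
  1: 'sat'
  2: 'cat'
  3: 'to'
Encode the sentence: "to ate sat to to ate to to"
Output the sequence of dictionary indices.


Look up each word in the dictionary:
  'to' -> 3
  'ate' -> 0
  'sat' -> 1
  'to' -> 3
  'to' -> 3
  'ate' -> 0
  'to' -> 3
  'to' -> 3

Encoded: [3, 0, 1, 3, 3, 0, 3, 3]


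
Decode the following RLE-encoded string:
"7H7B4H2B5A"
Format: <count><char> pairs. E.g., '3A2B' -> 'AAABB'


Expanding each <count><char> pair:
  7H -> 'HHHHHHH'
  7B -> 'BBBBBBB'
  4H -> 'HHHH'
  2B -> 'BB'
  5A -> 'AAAAA'

Decoded = HHHHHHHBBBBBBBHHHHBBAAAAA


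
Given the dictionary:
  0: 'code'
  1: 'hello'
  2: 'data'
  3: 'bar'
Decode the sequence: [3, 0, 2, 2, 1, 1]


Look up each index in the dictionary:
  3 -> 'bar'
  0 -> 'code'
  2 -> 'data'
  2 -> 'data'
  1 -> 'hello'
  1 -> 'hello'

Decoded: "bar code data data hello hello"


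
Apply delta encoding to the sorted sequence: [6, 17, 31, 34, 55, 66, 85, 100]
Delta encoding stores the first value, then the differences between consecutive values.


First value: 6
Deltas:
  17 - 6 = 11
  31 - 17 = 14
  34 - 31 = 3
  55 - 34 = 21
  66 - 55 = 11
  85 - 66 = 19
  100 - 85 = 15


Delta encoded: [6, 11, 14, 3, 21, 11, 19, 15]


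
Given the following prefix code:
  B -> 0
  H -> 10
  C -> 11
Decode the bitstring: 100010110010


Decoding step by step:
Bits 10 -> H
Bits 0 -> B
Bits 0 -> B
Bits 10 -> H
Bits 11 -> C
Bits 0 -> B
Bits 0 -> B
Bits 10 -> H


Decoded message: HBBHCBBH


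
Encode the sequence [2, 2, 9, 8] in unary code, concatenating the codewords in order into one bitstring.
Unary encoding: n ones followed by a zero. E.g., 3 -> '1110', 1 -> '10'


Encode each number as n ones followed by a terminating 0:
  2 -> 110 (3 bits)
  2 -> 110 (3 bits)
  9 -> 1111111110 (10 bits)
  8 -> 111111110 (9 bits)
Total length = 3 + 3 + 10 + 9 = 25 bits.

Unary([2, 2, 9, 8]) = 1101101111111110111111110 (25 bits)


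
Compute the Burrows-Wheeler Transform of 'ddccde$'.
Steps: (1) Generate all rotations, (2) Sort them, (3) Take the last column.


Rotations (sorted):
  0: $ddccde -> last char: e
  1: ccde$dd -> last char: d
  2: cde$ddc -> last char: c
  3: dccde$d -> last char: d
  4: ddccde$ -> last char: $
  5: de$ddcc -> last char: c
  6: e$ddccd -> last char: d


BWT = edcd$cd


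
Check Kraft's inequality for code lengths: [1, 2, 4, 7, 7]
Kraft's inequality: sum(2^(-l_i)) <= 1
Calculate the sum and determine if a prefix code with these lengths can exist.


Sum = 2^(-1) + 2^(-2) + 2^(-4) + 2^(-7) + 2^(-7)
    = 0.5 + 0.25 + 0.0625 + 0.0078125 + 0.0078125
    = 106/128 = 0.828125
Since 0.828125 <= 1, Kraft's inequality IS satisfied.
A prefix code with these lengths CAN exist.

Kraft sum = 0.828125. Satisfied.


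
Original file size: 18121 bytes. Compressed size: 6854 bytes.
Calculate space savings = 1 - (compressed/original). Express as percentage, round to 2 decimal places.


ratio = compressed/original = 6854/18121 = 0.378235
savings = 1 - ratio = 1 - 0.378235 = 0.621765
as a percentage: 0.621765 * 100 = 62.18%

Space savings = 1 - 6854/18121 = 62.18%


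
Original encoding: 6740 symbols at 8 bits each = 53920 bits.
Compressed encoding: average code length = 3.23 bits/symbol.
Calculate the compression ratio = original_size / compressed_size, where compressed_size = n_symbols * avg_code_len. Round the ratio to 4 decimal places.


original_size = n_symbols * orig_bits = 6740 * 8 = 53920 bits
compressed_size = n_symbols * avg_code_len = 6740 * 3.23 = 21770.2 bits
ratio = original_size / compressed_size = 53920 / 21770.2 = 2.4768

Compression ratio = 2.4768


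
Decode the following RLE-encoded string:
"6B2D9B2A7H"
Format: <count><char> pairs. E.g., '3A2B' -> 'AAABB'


Expanding each <count><char> pair:
  6B -> 'BBBBBB'
  2D -> 'DD'
  9B -> 'BBBBBBBBB'
  2A -> 'AA'
  7H -> 'HHHHHHH'

Decoded = BBBBBBDDBBBBBBBBBAAHHHHHHH


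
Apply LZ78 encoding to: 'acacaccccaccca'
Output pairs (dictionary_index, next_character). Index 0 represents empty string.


LZ78 encoding steps:
Dictionary: {0: ''}
Step 1: w='' (idx 0), next='a' -> output (0, 'a'), add 'a' as idx 1
Step 2: w='' (idx 0), next='c' -> output (0, 'c'), add 'c' as idx 2
Step 3: w='a' (idx 1), next='c' -> output (1, 'c'), add 'ac' as idx 3
Step 4: w='ac' (idx 3), next='c' -> output (3, 'c'), add 'acc' as idx 4
Step 5: w='c' (idx 2), next='c' -> output (2, 'c'), add 'cc' as idx 5
Step 6: w='acc' (idx 4), next='c' -> output (4, 'c'), add 'accc' as idx 6
Step 7: w='a' (idx 1), end of input -> output (1, '')


Encoded: [(0, 'a'), (0, 'c'), (1, 'c'), (3, 'c'), (2, 'c'), (4, 'c'), (1, '')]


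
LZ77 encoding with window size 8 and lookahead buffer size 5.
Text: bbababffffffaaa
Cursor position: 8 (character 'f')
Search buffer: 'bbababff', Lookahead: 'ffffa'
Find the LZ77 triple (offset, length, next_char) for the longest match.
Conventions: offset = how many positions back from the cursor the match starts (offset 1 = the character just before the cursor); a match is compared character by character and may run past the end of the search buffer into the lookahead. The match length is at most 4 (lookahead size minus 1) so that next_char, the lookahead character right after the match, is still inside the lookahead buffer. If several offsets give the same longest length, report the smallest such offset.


Try each offset into the search buffer:
  offset=1 (pos 7, char 'f'): match length 4
  offset=2 (pos 6, char 'f'): match length 4
  offset=3 (pos 5, char 'b'): match length 0
  offset=4 (pos 4, char 'a'): match length 0
  offset=5 (pos 3, char 'b'): match length 0
  offset=6 (pos 2, char 'a'): match length 0
  offset=7 (pos 1, char 'b'): match length 0
  offset=8 (pos 0, char 'b'): match length 0
Longest match has length 4, found at offsets 1, 2; take the smallest, offset 1.
next_char = character at position 8 + 4 = 12 -> 'a'

Best match: offset=1, length=4 (matching 'ffff' starting at position 7)
LZ77 triple: (1, 4, 'a')


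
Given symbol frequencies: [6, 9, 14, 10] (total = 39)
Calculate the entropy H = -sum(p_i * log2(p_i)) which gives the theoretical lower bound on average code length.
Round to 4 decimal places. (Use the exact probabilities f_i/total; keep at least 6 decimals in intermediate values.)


Per-symbol terms -p_i * log2(p_i) with p_i = f_i/39:
  p = 6/39 = 0.153846: log2(p) = -2.700440, -p*log2(p) = 0.415452
  p = 9/39 = 0.230769: log2(p) = -2.115477, -p*log2(p) = 0.488187
  p = 14/39 = 0.358974: log2(p) = -1.478047, -p*log2(p) = 0.530581
  p = 10/39 = 0.256410: log2(p) = -1.963474, -p*log2(p) = 0.503455
H = 0.415452 + 0.488187 + 0.530581 + 0.503455 = 1.937675

H = 1.9377 bits/symbol


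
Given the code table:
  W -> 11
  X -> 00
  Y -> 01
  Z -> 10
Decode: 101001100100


Decoding:
10 -> Z
10 -> Z
01 -> Y
10 -> Z
01 -> Y
00 -> X


Result: ZZYZYX


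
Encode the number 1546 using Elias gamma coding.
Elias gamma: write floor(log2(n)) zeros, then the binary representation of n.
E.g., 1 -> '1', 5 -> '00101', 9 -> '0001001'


num_bits = floor(log2(1546)) + 1 = 11
leading_zeros = num_bits - 1 = 10
binary(1546) = 11000001010

Elias gamma(1546) = '0000000000' + '11000001010' = 000000000011000001010 (21 bits)


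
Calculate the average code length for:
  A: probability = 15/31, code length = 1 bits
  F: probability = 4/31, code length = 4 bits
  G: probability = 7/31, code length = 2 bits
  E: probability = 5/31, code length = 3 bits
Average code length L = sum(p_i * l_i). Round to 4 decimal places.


Weighted contributions p_i * l_i:
  A: (15/31) * 1 = 15/31
  F: (4/31) * 4 = 16/31
  G: (7/31) * 2 = 14/31
  E: (5/31) * 3 = 15/31
Sum = (15 + 16 + 14 + 15)/31 = 60/31

L = 60/31 = 1.9355 bits/symbol


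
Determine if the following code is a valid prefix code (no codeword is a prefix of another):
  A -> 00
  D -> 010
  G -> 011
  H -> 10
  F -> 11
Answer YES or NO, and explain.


Checking each pair (does one codeword prefix another?):
  A='00' vs D='010': no prefix
  A='00' vs G='011': no prefix
  A='00' vs H='10': no prefix
  A='00' vs F='11': no prefix
  D='010' vs A='00': no prefix
  D='010' vs G='011': no prefix
  D='010' vs H='10': no prefix
  D='010' vs F='11': no prefix
  G='011' vs A='00': no prefix
  G='011' vs D='010': no prefix
  G='011' vs H='10': no prefix
  G='011' vs F='11': no prefix
  H='10' vs A='00': no prefix
  H='10' vs D='010': no prefix
  H='10' vs G='011': no prefix
  H='10' vs F='11': no prefix
  F='11' vs A='00': no prefix
  F='11' vs D='010': no prefix
  F='11' vs G='011': no prefix
  F='11' vs H='10': no prefix
No violation found over all pairs.

YES -- this is a valid prefix code. No codeword is a prefix of any other codeword.


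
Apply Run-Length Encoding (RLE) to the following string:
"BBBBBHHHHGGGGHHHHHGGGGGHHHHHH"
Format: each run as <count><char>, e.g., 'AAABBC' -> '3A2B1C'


Scanning runs left to right:
  i=0: run of 'B' x 5 -> '5B'
  i=5: run of 'H' x 4 -> '4H'
  i=9: run of 'G' x 4 -> '4G'
  i=13: run of 'H' x 5 -> '5H'
  i=18: run of 'G' x 5 -> '5G'
  i=23: run of 'H' x 6 -> '6H'

RLE = 5B4H4G5H5G6H


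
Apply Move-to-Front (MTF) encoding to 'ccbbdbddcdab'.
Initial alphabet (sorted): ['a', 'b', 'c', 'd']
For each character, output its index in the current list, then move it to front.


MTF encoding:
'c': index 2 in ['a', 'b', 'c', 'd'] -> ['c', 'a', 'b', 'd']
'c': index 0 in ['c', 'a', 'b', 'd'] -> ['c', 'a', 'b', 'd']
'b': index 2 in ['c', 'a', 'b', 'd'] -> ['b', 'c', 'a', 'd']
'b': index 0 in ['b', 'c', 'a', 'd'] -> ['b', 'c', 'a', 'd']
'd': index 3 in ['b', 'c', 'a', 'd'] -> ['d', 'b', 'c', 'a']
'b': index 1 in ['d', 'b', 'c', 'a'] -> ['b', 'd', 'c', 'a']
'd': index 1 in ['b', 'd', 'c', 'a'] -> ['d', 'b', 'c', 'a']
'd': index 0 in ['d', 'b', 'c', 'a'] -> ['d', 'b', 'c', 'a']
'c': index 2 in ['d', 'b', 'c', 'a'] -> ['c', 'd', 'b', 'a']
'd': index 1 in ['c', 'd', 'b', 'a'] -> ['d', 'c', 'b', 'a']
'a': index 3 in ['d', 'c', 'b', 'a'] -> ['a', 'd', 'c', 'b']
'b': index 3 in ['a', 'd', 'c', 'b'] -> ['b', 'a', 'd', 'c']


Output: [2, 0, 2, 0, 3, 1, 1, 0, 2, 1, 3, 3]


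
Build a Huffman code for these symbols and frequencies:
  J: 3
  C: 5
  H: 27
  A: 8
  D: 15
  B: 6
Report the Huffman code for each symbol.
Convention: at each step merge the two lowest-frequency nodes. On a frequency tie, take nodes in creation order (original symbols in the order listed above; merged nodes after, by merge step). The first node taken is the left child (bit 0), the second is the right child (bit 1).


Huffman tree construction:
Step 1: Merge J(3) + C(5) = 8
Step 2: Merge B(6) + A(8) = 14
Step 3: Merge (J+C)(8) + (B+A)(14) = 22
Step 4: Merge D(15) + ((J+C)+(B+A))(22) = 37
Step 5: Merge H(27) + (D+((J+C)+(B+A)))(37) = 64
Read each symbol's code off the tree from the root (left child = 0, right child = 1).

Codes:
  J: 1100 (length 4)
  C: 1101 (length 4)
  H: 0 (length 1)
  A: 1111 (length 4)
  D: 10 (length 2)
  B: 1110 (length 4)
Average code length: 145/64 = 2.2656 bits/symbol


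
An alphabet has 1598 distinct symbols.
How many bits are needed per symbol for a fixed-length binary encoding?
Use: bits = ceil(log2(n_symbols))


log2(1598) = 10.6421
Bracket: 2^10 = 1024 < 1598 <= 2^11 = 2048
So ceil(log2(1598)) = 11

bits = ceil(log2(1598)) = ceil(10.6421) = 11 bits


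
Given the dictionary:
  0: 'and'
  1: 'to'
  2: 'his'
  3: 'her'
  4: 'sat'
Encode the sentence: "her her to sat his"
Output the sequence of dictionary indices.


Look up each word in the dictionary:
  'her' -> 3
  'her' -> 3
  'to' -> 1
  'sat' -> 4
  'his' -> 2

Encoded: [3, 3, 1, 4, 2]


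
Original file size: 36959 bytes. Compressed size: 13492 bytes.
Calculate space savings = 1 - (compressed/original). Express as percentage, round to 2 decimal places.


ratio = compressed/original = 13492/36959 = 0.365053
savings = 1 - ratio = 1 - 0.365053 = 0.634947
as a percentage: 0.634947 * 100 = 63.49%

Space savings = 1 - 13492/36959 = 63.49%


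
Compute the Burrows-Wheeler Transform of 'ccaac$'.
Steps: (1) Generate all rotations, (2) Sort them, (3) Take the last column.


Rotations (sorted):
  0: $ccaac -> last char: c
  1: aac$cc -> last char: c
  2: ac$cca -> last char: a
  3: c$ccaa -> last char: a
  4: caac$c -> last char: c
  5: ccaac$ -> last char: $


BWT = ccaac$


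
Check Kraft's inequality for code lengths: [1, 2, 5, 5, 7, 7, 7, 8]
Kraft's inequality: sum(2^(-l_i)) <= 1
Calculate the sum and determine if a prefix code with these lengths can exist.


Sum = 2^(-1) + 2^(-2) + 2^(-5) + 2^(-5) + 2^(-7) + 2^(-7) + 2^(-7) + 2^(-8)
    = 0.5 + 0.25 + 0.03125 + 0.03125 + 0.0078125 + 0.0078125 + 0.0078125 + 0.00390625
    = 215/256 = 0.83984375
Since 0.83984375 <= 1, Kraft's inequality IS satisfied.
A prefix code with these lengths CAN exist.

Kraft sum = 0.83984375. Satisfied.


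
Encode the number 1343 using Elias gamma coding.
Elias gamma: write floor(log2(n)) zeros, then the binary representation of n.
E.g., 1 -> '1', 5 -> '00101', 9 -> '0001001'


num_bits = floor(log2(1343)) + 1 = 11
leading_zeros = num_bits - 1 = 10
binary(1343) = 10100111111

Elias gamma(1343) = '0000000000' + '10100111111' = 000000000010100111111 (21 bits)


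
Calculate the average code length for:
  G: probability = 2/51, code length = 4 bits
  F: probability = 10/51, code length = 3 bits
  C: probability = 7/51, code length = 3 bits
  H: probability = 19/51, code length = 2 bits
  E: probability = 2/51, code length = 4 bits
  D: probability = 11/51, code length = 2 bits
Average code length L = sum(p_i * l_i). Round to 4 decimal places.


Weighted contributions p_i * l_i:
  G: (2/51) * 4 = 8/51
  F: (10/51) * 3 = 30/51
  C: (7/51) * 3 = 21/51
  H: (19/51) * 2 = 38/51
  E: (2/51) * 4 = 8/51
  D: (11/51) * 2 = 22/51
Sum = (8 + 30 + 21 + 38 + 8 + 22)/51 = 127/51

L = 127/51 = 2.4902 bits/symbol


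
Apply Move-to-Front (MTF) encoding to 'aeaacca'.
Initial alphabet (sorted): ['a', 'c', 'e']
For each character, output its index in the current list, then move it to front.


MTF encoding:
'a': index 0 in ['a', 'c', 'e'] -> ['a', 'c', 'e']
'e': index 2 in ['a', 'c', 'e'] -> ['e', 'a', 'c']
'a': index 1 in ['e', 'a', 'c'] -> ['a', 'e', 'c']
'a': index 0 in ['a', 'e', 'c'] -> ['a', 'e', 'c']
'c': index 2 in ['a', 'e', 'c'] -> ['c', 'a', 'e']
'c': index 0 in ['c', 'a', 'e'] -> ['c', 'a', 'e']
'a': index 1 in ['c', 'a', 'e'] -> ['a', 'c', 'e']


Output: [0, 2, 1, 0, 2, 0, 1]


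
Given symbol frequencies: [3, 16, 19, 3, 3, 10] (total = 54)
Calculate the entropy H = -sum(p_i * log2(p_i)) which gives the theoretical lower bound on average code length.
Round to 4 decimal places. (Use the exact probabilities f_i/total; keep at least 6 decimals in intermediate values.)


Per-symbol terms -p_i * log2(p_i) with p_i = f_i/54:
  p = 3/54 = 0.055556: log2(p) = -4.169925, -p*log2(p) = 0.231663
  p = 16/54 = 0.296296: log2(p) = -1.754888, -p*log2(p) = 0.519967
  p = 19/54 = 0.351852: log2(p) = -1.506960, -p*log2(p) = 0.530227
  p = 3/54 = 0.055556: log2(p) = -4.169925, -p*log2(p) = 0.231663
  p = 3/54 = 0.055556: log2(p) = -4.169925, -p*log2(p) = 0.231663
  p = 10/54 = 0.185185: log2(p) = -2.432959, -p*log2(p) = 0.450548
H = 0.231663 + 0.519967 + 0.530227 + 0.231663 + 0.231663 + 0.450548 = 2.195731

H = 2.1957 bits/symbol


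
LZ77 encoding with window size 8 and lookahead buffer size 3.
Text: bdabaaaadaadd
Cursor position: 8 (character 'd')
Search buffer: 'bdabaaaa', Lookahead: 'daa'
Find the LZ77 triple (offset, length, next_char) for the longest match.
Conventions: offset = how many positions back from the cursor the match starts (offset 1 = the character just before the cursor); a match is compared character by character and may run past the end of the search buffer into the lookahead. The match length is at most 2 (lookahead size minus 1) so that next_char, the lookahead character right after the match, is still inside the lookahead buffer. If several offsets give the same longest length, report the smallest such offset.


Try each offset into the search buffer:
  offset=1 (pos 7, char 'a'): match length 0
  offset=2 (pos 6, char 'a'): match length 0
  offset=3 (pos 5, char 'a'): match length 0
  offset=4 (pos 4, char 'a'): match length 0
  offset=5 (pos 3, char 'b'): match length 0
  offset=6 (pos 2, char 'a'): match length 0
  offset=7 (pos 1, char 'd'): match length 2
  offset=8 (pos 0, char 'b'): match length 0
Longest match has length 2 at offset 7.
next_char = character at position 8 + 2 = 10 -> 'a'

Best match: offset=7, length=2 (matching 'da' starting at position 1)
LZ77 triple: (7, 2, 'a')


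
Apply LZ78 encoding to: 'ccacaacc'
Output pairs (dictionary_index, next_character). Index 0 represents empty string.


LZ78 encoding steps:
Dictionary: {0: ''}
Step 1: w='' (idx 0), next='c' -> output (0, 'c'), add 'c' as idx 1
Step 2: w='c' (idx 1), next='a' -> output (1, 'a'), add 'ca' as idx 2
Step 3: w='ca' (idx 2), next='a' -> output (2, 'a'), add 'caa' as idx 3
Step 4: w='c' (idx 1), next='c' -> output (1, 'c'), add 'cc' as idx 4


Encoded: [(0, 'c'), (1, 'a'), (2, 'a'), (1, 'c')]


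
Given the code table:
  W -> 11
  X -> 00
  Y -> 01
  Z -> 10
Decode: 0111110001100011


Decoding:
01 -> Y
11 -> W
11 -> W
00 -> X
01 -> Y
10 -> Z
00 -> X
11 -> W


Result: YWWXYZXW


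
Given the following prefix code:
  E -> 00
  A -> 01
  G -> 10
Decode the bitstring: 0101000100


Decoding step by step:
Bits 01 -> A
Bits 01 -> A
Bits 00 -> E
Bits 01 -> A
Bits 00 -> E


Decoded message: AAEAE


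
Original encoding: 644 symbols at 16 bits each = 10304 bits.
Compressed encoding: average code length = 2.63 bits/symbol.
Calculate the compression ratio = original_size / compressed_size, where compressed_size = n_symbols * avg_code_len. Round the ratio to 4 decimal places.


original_size = n_symbols * orig_bits = 644 * 16 = 10304 bits
compressed_size = n_symbols * avg_code_len = 644 * 2.63 = 1693.72 bits
ratio = original_size / compressed_size = 10304 / 1693.72 = 6.0837

Compression ratio = 6.0837


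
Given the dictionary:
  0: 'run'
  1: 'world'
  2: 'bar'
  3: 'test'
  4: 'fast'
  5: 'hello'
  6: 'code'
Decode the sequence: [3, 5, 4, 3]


Look up each index in the dictionary:
  3 -> 'test'
  5 -> 'hello'
  4 -> 'fast'
  3 -> 'test'

Decoded: "test hello fast test"


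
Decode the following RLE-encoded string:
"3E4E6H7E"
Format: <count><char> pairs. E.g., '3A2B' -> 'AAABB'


Expanding each <count><char> pair:
  3E -> 'EEE'
  4E -> 'EEEE'
  6H -> 'HHHHHH'
  7E -> 'EEEEEEE'

Decoded = EEEEEEEHHHHHHEEEEEEE


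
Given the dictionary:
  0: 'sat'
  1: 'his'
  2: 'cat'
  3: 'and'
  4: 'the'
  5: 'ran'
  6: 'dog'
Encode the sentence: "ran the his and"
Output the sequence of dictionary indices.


Look up each word in the dictionary:
  'ran' -> 5
  'the' -> 4
  'his' -> 1
  'and' -> 3

Encoded: [5, 4, 1, 3]


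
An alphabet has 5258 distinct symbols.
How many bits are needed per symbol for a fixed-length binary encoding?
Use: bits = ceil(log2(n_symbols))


log2(5258) = 12.3603
Bracket: 2^12 = 4096 < 5258 <= 2^13 = 8192
So ceil(log2(5258)) = 13

bits = ceil(log2(5258)) = ceil(12.3603) = 13 bits


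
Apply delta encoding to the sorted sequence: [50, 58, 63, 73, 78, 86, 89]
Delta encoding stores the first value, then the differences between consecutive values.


First value: 50
Deltas:
  58 - 50 = 8
  63 - 58 = 5
  73 - 63 = 10
  78 - 73 = 5
  86 - 78 = 8
  89 - 86 = 3


Delta encoded: [50, 8, 5, 10, 5, 8, 3]


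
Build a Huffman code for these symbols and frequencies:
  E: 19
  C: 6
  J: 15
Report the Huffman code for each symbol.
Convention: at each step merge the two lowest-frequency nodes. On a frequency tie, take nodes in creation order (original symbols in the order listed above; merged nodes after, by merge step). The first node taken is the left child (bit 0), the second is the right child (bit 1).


Huffman tree construction:
Step 1: Merge C(6) + J(15) = 21
Step 2: Merge E(19) + (C+J)(21) = 40
Read each symbol's code off the tree from the root (left child = 0, right child = 1).

Codes:
  E: 0 (length 1)
  C: 10 (length 2)
  J: 11 (length 2)
Average code length: 61/40 = 1.5250 bits/symbol


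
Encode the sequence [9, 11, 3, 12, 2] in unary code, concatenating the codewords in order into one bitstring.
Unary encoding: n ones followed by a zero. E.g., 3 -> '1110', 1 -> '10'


Encode each number as n ones followed by a terminating 0:
  9 -> 1111111110 (10 bits)
  11 -> 111111111110 (12 bits)
  3 -> 1110 (4 bits)
  12 -> 1111111111110 (13 bits)
  2 -> 110 (3 bits)
Total length = 10 + 12 + 4 + 13 + 3 = 42 bits.

Unary([9, 11, 3, 12, 2]) = 111111111011111111111011101111111111110110 (42 bits)


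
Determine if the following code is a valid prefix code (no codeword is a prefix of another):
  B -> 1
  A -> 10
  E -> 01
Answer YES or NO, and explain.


Checking each pair (does one codeword prefix another?):
  B='1' vs A='10': prefix -- VIOLATION

NO -- this is NOT a valid prefix code. B (1) is a prefix of A (10).


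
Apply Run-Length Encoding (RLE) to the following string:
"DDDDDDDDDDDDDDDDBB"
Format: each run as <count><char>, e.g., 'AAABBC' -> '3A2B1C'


Scanning runs left to right:
  i=0: run of 'D' x 16 -> '16D'
  i=16: run of 'B' x 2 -> '2B'

RLE = 16D2B


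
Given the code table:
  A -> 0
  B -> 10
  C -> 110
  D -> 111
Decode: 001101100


Decoding:
0 -> A
0 -> A
110 -> C
110 -> C
0 -> A


Result: AACCA


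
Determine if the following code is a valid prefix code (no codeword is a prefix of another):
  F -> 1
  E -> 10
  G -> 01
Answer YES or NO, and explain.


Checking each pair (does one codeword prefix another?):
  F='1' vs E='10': prefix -- VIOLATION

NO -- this is NOT a valid prefix code. F (1) is a prefix of E (10).


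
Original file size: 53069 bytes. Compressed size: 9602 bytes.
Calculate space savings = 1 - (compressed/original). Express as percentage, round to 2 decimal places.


ratio = compressed/original = 9602/53069 = 0.180934
savings = 1 - ratio = 1 - 0.180934 = 0.819066
as a percentage: 0.819066 * 100 = 81.91%

Space savings = 1 - 9602/53069 = 81.91%


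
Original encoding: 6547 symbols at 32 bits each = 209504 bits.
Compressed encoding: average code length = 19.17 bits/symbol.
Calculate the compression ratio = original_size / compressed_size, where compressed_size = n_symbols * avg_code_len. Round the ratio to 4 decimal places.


original_size = n_symbols * orig_bits = 6547 * 32 = 209504 bits
compressed_size = n_symbols * avg_code_len = 6547 * 19.17 = 125505.99 bits
ratio = original_size / compressed_size = 209504 / 125505.99 = 1.6693

Compression ratio = 1.6693
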